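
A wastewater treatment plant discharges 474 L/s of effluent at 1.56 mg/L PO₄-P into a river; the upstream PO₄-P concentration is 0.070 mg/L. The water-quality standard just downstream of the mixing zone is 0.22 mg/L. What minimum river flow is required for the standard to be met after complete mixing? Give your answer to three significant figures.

Set C_mix = 0.22: (Q·0.07000 + 474.0·1.560) / (Q + 474.0) = 0.22
→ Q = 474.0·(1.560 − 0.22)/(0.22 − 0.07000) = 4234 L/s.

4230 L/s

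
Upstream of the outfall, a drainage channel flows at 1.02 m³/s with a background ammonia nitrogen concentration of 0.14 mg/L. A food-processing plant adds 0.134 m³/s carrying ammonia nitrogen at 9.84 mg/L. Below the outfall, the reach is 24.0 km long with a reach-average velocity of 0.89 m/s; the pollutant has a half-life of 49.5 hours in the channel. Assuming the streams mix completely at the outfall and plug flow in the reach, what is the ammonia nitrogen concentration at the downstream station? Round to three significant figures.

After mixing, C = (1.020·0.1400 + 0.1340·9.840) / 1.154 = 1.461/1.154 = 1.266 mg/L.
Travel time t = 24.0·1000 / 0.89 = 26970 s = 7.491 h.
Half-life 49.5 h → k = ln 2 / 49.5 = 0.01400 h⁻¹ = 0.3361 d⁻¹.
Decay over the reach: 1.266·exp(−kt) = 1.266·0.9004 = 1.140 mg/L.

1.14 mg/L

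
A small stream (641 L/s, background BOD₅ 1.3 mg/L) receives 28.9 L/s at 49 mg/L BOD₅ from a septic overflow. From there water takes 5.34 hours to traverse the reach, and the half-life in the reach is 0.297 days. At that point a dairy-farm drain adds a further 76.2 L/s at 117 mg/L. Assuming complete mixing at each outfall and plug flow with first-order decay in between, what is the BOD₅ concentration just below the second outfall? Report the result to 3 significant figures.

Flow-weighted average: C = (641.0·1.300 + 28.90·49.00) / 669.9 = 2249/669.9 = 3.358 mg/L; combined flow 669.9 L/s.
Half-life 0.297 d → k = ln 2 / 0.297 = 2.334 d⁻¹.
Applying C = C₀e^(−kt): 3.358 × 0.5950 = 1.998 mg/L.
At the second outfall, C = (669.9·1.998 + 76.20·117.0) / (669.9 + 76.20) = 13.74 mg/L.

13.7 mg/L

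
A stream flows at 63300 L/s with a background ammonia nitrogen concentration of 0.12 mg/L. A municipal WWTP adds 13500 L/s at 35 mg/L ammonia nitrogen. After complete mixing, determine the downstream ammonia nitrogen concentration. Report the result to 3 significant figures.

Mass balance: C = (63300·0.1200 + 13500·35.00) / 76800 = 480100/76800 = 6.251 mg/L.

6.25 mg/L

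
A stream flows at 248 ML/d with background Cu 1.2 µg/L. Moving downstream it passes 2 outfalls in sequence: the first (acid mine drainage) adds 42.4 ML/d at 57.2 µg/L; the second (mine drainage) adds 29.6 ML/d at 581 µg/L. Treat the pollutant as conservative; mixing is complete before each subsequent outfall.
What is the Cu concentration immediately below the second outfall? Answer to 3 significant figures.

Below outfall 1: Q → 290.4 ML/d, C = (248.0·1.200 + 42.40·57.20)/290.4 = 9.376 µg/L.
Below outfall 2: Q → 320.0 ML/d, C = (290.4·9.376 + 29.60·581.0)/320.0 = 62.25 µg/L.

62.3 µg/L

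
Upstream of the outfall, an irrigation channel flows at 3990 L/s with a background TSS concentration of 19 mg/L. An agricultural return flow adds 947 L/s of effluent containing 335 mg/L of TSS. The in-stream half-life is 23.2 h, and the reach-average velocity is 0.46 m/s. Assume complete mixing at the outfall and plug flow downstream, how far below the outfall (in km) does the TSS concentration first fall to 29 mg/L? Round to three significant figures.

After mixing, C = (3990·19.00 + 947.0·335.0) / 4937 = 393100/4937 = 79.61 mg/L.
Half-life 23.2 h → k = ln 2 / 23.2 = 0.02988 h⁻¹ = 0.7170 d⁻¹.
Set 79.61·exp(−k·t) = 29 → t = ln(79.61/29)/k = 121700 s = 33.80 h.
Distance = v·t = 0.46·121700 = 55980 m = 55.98 km.

56.0 km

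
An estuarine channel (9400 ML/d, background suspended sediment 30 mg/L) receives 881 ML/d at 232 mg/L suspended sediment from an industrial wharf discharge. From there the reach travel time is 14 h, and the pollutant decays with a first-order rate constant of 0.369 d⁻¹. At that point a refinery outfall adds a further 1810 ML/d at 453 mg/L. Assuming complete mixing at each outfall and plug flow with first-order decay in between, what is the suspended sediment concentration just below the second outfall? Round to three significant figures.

Mass balance: C = (9400·30.00 + 881.0·232.0) / 10280 = 486400/10280 = 47.31 mg/L; combined flow 10280 ML/d.
First-order decay: C = 47.31·exp(−k·t) = 47.31·0.8063 = 38.15 mg/L.
Second outfall: C = (10280·38.15 + 1810·453.0)/12090 = 100.3 mg/L.

100 mg/L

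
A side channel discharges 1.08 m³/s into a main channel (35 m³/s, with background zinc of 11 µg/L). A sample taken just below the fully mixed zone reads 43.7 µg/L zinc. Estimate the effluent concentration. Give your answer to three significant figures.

Mass balance: 35.00·11.00 + 1.080·Cₑ = 36.08·43.70
→ Cₑ = (36.08·43.70 − 35.00·11.00) / 1.080 = 1103 µg/L.

1100 µg/L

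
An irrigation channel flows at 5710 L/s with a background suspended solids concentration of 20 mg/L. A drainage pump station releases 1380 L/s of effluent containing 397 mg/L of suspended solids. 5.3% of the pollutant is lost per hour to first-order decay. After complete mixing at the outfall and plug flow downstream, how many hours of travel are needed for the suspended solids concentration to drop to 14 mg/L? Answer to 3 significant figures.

Mass balance: C = (5710·20.00 + 1380·397.0) / 7090 = 662100/7090 = 93.38 mg/L.
5.3%/h lost → k = −ln(1 − 0.053) = 0.05446 h⁻¹.
93.38·exp(−k·t) = 14 → t = ln(93.38/14)/k = 125400 s = 34.85 h.

34.8 h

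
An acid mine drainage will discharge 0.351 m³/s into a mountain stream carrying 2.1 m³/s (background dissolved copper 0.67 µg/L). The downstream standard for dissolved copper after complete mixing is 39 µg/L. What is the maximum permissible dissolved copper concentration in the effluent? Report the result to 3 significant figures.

At the limit, (Qr·Cr + Qe·Cₑ)/(Qr + Qe) = 39:
Cₑ = (2.451·39 − 2.100·0.6700) / 0.3510 = 268.3 µg/L.

268 µg/L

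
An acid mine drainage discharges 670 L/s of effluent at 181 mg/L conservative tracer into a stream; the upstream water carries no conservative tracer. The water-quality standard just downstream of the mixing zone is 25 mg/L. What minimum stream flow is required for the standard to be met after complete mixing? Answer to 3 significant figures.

Set C_mix = 25: (Q·0 + 670.0·181.0) / (Q + 670.0) = 25
→ Q = 670.0·(181.0 − 25)/(25 − 0) = 4181 L/s.

4180 L/s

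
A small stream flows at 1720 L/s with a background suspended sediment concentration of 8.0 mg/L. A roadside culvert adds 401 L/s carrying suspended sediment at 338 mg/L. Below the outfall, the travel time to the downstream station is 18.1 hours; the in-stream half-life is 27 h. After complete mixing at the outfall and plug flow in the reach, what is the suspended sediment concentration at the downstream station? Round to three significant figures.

44.2 mg/L

Mixed concentration C = ΣQC/ΣQ = (1720·8.000 + 401.0·338.0) / 2121 = 149300/2121 = 70.39 mg/L.
Half-life 27 h → k = ln 2 / 27 = 0.02567 h⁻¹ = 0.6161 d⁻¹.
After decay, C = 70.39 × e^(−kt) = 70.39 × 0.6283 = 44.23 mg/L.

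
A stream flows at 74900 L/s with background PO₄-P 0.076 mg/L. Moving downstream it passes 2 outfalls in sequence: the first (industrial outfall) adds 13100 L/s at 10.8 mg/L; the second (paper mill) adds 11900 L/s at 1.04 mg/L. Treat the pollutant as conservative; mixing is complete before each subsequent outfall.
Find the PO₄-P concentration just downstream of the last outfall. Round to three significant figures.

Below outfall 1: Q → 88000 L/s, C = (74900·0.07600 + 13100·10.80)/88000 = 1.672 mg/L.
Below outfall 2: Q → 99900 L/s, C = (88000·1.672 + 11900·1.040)/99900 = 1.597 mg/L.

1.60 mg/L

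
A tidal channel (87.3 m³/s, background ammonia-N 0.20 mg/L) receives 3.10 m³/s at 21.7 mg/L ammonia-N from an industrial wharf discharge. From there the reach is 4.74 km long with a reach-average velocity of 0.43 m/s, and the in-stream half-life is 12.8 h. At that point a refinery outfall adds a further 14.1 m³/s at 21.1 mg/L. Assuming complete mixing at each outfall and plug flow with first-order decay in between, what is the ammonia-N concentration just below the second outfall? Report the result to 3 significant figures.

Conservation of mass: C = (87.30·0.2000 + 3.100·21.70) / 90.40 = 84.73/90.40 = 0.9373 mg/L; combined flow 90.40 m³/s.
Travel time t = 4.74·1000 / 0.43 = 11020 s = 3.062 h.
Half-life 12.8 h → k = ln 2 / 12.8 = 0.05415 h⁻¹ = 1.300 d⁻¹.
After decay, C = 0.9373 × e^(−kt) = 0.9373 × 0.8472 = 0.7941 mg/L.
At the second outfall, C = (90.40·0.7941 + 14.10·21.10) / (90.40 + 14.10) = 3.534 mg/L.

3.53 mg/L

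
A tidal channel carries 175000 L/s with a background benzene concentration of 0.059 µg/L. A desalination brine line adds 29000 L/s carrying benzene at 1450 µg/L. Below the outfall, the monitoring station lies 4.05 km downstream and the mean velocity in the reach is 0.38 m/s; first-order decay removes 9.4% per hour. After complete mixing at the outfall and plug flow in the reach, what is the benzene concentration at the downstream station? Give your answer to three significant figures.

154 µg/L

Flow-weighted average: C = (175000·0.05900 + 29000·1450) / 204000 = 42060000/204000 = 206.2 µg/L.
Travel time t = 4.05·1000 / 0.38 = 10660 s = 2.961 h.
9.4%/h lost → k = −ln(1 − 0.094) = 0.09872 h⁻¹.
Decay over the reach: 206.2·exp(−kt) = 206.2·0.7466 = 153.9 µg/L.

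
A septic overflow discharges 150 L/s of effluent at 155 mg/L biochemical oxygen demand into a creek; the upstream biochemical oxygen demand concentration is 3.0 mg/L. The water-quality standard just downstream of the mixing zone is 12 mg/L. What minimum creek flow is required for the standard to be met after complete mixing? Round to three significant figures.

Set C_mix = 12: (Q·3.000 + 150.0·155.0) / (Q + 150.0) = 12
→ Q = 150.0·(155.0 − 12)/(12 − 3.000) = 2383 L/s.

2380 L/s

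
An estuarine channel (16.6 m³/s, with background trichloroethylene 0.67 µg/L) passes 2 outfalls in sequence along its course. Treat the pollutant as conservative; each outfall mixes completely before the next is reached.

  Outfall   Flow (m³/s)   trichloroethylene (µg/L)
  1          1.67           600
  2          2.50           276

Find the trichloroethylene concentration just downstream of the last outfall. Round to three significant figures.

Outfall 1: combined Q = 18.27 m³/s; C = (16.60·0.6700 + 1.670·600.0)/18.27 = 55.45 µg/L.
Outfall 2: combined Q = 20.77 m³/s; C = (18.27·55.45 + 2.500·276.0)/20.77 = 82.00 µg/L.

82.0 µg/L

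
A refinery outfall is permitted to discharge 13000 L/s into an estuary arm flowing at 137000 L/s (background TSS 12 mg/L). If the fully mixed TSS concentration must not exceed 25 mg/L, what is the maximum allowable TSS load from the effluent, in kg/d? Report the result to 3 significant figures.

Mass balance at the limit: 137000·12.00 + 13000·Cₑ = 150000·25 → Cₑ = 162.0 mg/L.
13000 L/s = 13.00 m³/s. Load = 13.00 m³/s × 162.0 g/m³ × 86 400 s/d = 182000 kg/d.

182000 kg/d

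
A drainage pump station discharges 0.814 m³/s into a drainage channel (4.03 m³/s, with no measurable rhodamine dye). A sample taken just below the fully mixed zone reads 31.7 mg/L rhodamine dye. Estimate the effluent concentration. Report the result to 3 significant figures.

189 mg/L

Mass balance: 4.030·0 + 0.8140·Cₑ = 4.844·31.70
→ Cₑ = (4.844·31.70 − 4.030·0) / 0.8140 = 188.6 mg/L.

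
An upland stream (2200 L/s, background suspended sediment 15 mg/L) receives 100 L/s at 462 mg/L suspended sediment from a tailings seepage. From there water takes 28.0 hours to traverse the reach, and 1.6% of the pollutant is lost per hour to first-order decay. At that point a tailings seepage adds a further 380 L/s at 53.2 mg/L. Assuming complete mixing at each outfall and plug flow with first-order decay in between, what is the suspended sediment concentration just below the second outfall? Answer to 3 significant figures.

26.4 mg/L

Mass balance: C = (2200·15.00 + 100.0·462.0) / 2300 = 79200/2300 = 34.43 mg/L; combined flow 2300 L/s.
1.6%/h lost → k = −ln(1 − 0.016) = 0.01613 h⁻¹.
Decay over the reach: 34.43·exp(−kt) = 34.43·0.6366 = 21.92 mg/L.
At the second outfall, C = (2300·21.92 + 380.0·53.20) / (2300 + 380.0) = 26.36 mg/L.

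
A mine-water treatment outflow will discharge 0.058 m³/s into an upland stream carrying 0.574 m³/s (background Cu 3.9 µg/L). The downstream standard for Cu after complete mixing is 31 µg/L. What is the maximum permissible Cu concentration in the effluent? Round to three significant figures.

At the limit, (Qr·Cr + Qe·Cₑ)/(Qr + Qe) = 31:
Cₑ = (0.6320·31 − 0.5740·3.900) / 0.05800 = 299.2 µg/L.

299 µg/L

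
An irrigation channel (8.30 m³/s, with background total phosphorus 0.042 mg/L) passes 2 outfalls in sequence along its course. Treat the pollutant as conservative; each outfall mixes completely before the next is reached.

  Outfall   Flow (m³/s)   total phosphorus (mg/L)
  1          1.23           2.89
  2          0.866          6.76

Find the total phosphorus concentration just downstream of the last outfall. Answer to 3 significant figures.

0.939 mg/L

Below outfall 1: Q → 9.530 m³/s, C = (8.300·0.04200 + 1.230·2.890)/9.530 = 0.4096 mg/L.
Below outfall 2: Q → 10.40 m³/s, C = (9.530·0.4096 + 0.8660·6.760)/10.40 = 0.9386 mg/L.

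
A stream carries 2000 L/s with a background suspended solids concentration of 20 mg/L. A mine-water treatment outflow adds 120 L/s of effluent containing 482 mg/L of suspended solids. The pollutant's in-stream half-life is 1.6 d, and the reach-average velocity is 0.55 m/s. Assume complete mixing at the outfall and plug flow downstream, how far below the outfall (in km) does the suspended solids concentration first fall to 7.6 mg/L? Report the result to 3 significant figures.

198 km

After mixing, C = (2000·20.00 + 120.0·482.0) / 2120 = 97840/2120 = 46.15 mg/L.
Half-life 1.6 d → k = ln 2 / 1.6 = 0.4332 d⁻¹.
Set 46.15·exp(−k·t) = 7.6 → t = ln(46.15/7.6)/k = 359700 s = 99.93 h.
Distance = v·t = 0.55·359700 = 197900 m = 197.9 km.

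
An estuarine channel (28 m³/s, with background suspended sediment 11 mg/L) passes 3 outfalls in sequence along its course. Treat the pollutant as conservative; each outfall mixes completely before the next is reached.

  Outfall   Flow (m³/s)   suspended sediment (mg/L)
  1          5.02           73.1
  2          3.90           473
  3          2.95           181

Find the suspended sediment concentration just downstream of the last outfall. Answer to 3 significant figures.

Below outfall 1: Q → 33.02 m³/s, C = (28.00·11.00 + 5.020·73.10)/33.02 = 20.44 mg/L.
Below outfall 2: Q → 36.92 m³/s, C = (33.02·20.44 + 3.900·473.0)/36.92 = 68.25 mg/L.
Below outfall 3: Q → 39.87 m³/s, C = (36.92·68.25 + 2.950·181.0)/39.87 = 76.59 mg/L.

76.6 mg/L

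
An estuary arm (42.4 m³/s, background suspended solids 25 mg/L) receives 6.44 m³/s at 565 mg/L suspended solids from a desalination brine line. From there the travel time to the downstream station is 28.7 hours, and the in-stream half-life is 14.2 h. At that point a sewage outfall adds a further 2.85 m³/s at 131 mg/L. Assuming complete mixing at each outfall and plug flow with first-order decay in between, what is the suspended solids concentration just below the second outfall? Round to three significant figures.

Flow-weighted average: C = (42.40·25.00 + 6.440·565.0) / 48.84 = 4699/48.84 = 96.20 mg/L; combined flow 48.84 m³/s.
Half-life 14.2 h → k = ln 2 / 14.2 = 0.04881 h⁻¹ = 1.172 d⁻¹.
After decay, C = 96.20 × e^(−kt) = 96.20 × 0.2464 = 23.70 mg/L.
Second outfall: C = (48.84·23.70 + 2.850·131.0)/51.69 = 29.62 mg/L.

29.6 mg/L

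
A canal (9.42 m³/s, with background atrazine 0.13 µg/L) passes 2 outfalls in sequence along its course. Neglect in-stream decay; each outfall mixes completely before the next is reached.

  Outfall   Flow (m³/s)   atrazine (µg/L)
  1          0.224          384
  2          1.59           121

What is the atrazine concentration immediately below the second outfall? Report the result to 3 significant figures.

24.9 µg/L

Below outfall 1: Q → 9.644 m³/s, C = (9.420·0.1300 + 0.2240·384.0)/9.644 = 9.046 µg/L.
Below outfall 2: Q → 11.23 m³/s, C = (9.644·9.046 + 1.590·121.0)/11.23 = 24.89 µg/L.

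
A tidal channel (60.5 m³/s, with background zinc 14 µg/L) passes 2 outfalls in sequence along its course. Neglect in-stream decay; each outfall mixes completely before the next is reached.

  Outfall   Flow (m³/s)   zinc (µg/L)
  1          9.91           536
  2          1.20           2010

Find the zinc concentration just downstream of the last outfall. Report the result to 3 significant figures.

Outfall 1: combined Q = 70.41 m³/s; C = (60.50·14.00 + 9.910·536.0)/70.41 = 87.47 µg/L.
Outfall 2: combined Q = 71.61 m³/s; C = (70.41·87.47 + 1.200·2010)/71.61 = 119.7 µg/L.

120 µg/L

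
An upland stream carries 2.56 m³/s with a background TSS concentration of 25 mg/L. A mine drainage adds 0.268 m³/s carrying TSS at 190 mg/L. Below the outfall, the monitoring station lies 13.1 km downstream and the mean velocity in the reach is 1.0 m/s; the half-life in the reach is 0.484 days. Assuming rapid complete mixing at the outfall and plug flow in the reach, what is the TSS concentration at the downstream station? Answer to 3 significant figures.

After mixing, C = (2.560·25.00 + 0.2680·190.0) / 2.828 = 114.9/2.828 = 40.64 mg/L.
Travel time t = 13.1·1000 / 1.0 = 13100 s = 3.639 h.
Half-life 0.484 d → k = ln 2 / 0.484 = 1.432 d⁻¹.
Decay over the reach: 40.64·exp(−kt) = 40.64·0.8048 = 32.70 mg/L.

32.7 mg/L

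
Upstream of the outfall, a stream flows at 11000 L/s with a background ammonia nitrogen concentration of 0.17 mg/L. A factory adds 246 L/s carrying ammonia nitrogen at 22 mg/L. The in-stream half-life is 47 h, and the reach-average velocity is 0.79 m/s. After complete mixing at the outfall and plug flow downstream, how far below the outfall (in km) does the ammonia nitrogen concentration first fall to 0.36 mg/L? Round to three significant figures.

113 km

After mixing, C = (11000·0.1700 + 246.0·22.00) / 11250 = 7282/11250 = 0.6475 mg/L.
Half-life 47 h → k = ln 2 / 47 = 0.01475 h⁻¹ = 0.3539 d⁻¹.
Set 0.6475·exp(−k·t) = 0.36 → t = ln(0.6475/0.36)/k = 143300 s = 39.81 h.
Distance = v·t = 0.79·143300 = 113200 m = 113.2 km.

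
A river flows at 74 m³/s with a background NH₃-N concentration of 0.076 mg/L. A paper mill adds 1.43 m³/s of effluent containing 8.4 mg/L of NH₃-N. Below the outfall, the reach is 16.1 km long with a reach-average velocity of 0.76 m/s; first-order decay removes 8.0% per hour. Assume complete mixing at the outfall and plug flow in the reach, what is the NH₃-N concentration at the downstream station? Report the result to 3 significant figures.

Mixed concentration C = ΣQC/ΣQ = (74.00·0.07600 + 1.430·8.400) / 75.43 = 17.64/75.43 = 0.2338 mg/L.
Travel time t = 16.1·1000 / 0.76 = 21180 s = 5.885 h.
8.0%/h lost → k = −ln(1 − 0.08) = 0.08338 h⁻¹.
After decay, C = 0.2338 × e^(−kt) = 0.2338 × 0.6122 = 0.1431 mg/L.

0.143 mg/L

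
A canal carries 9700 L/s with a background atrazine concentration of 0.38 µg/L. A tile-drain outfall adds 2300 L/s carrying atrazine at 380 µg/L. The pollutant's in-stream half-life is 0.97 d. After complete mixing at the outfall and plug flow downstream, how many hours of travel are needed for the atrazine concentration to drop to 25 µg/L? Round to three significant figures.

Conservation of mass: C = (9700·0.3800 + 2300·380.0) / 12000 = 877700/12000 = 73.14 µg/L.
Half-life 0.97 d → k = ln 2 / 0.97 = 0.7146 d⁻¹.
73.14·exp(−k·t) = 25 → t = ln(73.14/25)/k = 129800 s = 36.05 h.

36.1 h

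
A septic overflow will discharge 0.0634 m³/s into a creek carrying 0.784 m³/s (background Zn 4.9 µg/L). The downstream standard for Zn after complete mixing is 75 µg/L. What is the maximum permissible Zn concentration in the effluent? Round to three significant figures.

942 µg/L

At the limit, (Qr·Cr + Qe·Cₑ)/(Qr + Qe) = 75:
Cₑ = (0.8474·75 − 0.7840·4.900) / 0.06340 = 941.9 µg/L.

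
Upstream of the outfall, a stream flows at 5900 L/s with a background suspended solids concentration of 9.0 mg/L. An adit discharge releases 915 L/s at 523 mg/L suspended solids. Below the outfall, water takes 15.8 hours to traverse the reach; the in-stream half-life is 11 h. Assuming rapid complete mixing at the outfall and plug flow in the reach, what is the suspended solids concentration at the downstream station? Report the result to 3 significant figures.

28.8 mg/L

Conservation of mass: C = (5900·9.000 + 915.0·523.0) / 6815 = 531600/6815 = 78.01 mg/L.
Half-life 11 h → k = ln 2 / 11 = 0.06301 h⁻¹ = 1.512 d⁻¹.
First-order decay: C = 78.01·exp(−k·t) = 78.01·0.3695 = 28.82 mg/L.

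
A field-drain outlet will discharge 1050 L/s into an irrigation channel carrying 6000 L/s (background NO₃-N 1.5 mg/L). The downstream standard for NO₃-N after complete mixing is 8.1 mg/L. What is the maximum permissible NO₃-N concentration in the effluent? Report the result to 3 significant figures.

45.8 mg/L

At the limit, (Qr·Cr + Qe·Cₑ)/(Qr + Qe) = 8.1:
Cₑ = (7050·8.1 − 6000·1.500) / 1050 = 45.81 mg/L.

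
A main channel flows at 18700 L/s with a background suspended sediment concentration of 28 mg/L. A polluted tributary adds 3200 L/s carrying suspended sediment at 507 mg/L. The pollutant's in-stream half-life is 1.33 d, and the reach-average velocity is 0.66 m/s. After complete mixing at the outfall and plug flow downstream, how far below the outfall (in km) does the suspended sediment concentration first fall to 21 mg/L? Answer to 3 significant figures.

169 km

After mixing, C = (18700·28.00 + 3200·507.0) / 21900 = 2146000/21900 = 97.99 mg/L.
Half-life 1.33 d → k = ln 2 / 1.33 = 0.5212 d⁻¹.
Set 97.99·exp(−k·t) = 21 → t = ln(97.99/21)/k = 255400 s = 70.93 h.
Distance = v·t = 0.66·255400 = 168500 m = 168.5 km.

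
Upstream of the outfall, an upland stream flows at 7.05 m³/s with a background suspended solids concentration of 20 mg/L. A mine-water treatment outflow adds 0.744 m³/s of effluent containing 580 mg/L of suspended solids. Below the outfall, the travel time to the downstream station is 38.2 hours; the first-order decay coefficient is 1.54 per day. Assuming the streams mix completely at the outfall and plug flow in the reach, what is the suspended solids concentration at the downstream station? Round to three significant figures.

Mass balance: C = (7.050·20.00 + 0.7440·580.0) / 7.794 = 572.5/7.794 = 73.46 mg/L.
After decay, C = 73.46 × e^(−kt) = 73.46 × 0.08619 = 6.331 mg/L.

6.33 mg/L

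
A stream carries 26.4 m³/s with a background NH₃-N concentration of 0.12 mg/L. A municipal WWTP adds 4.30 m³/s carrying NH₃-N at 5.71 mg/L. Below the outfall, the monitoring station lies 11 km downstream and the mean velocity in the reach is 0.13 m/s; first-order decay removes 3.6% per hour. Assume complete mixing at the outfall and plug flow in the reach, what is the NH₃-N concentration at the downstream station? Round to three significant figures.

0.381 mg/L

Mixed concentration C = ΣQC/ΣQ = (26.40·0.1200 + 4.300·5.710) / 30.70 = 27.72/30.70 = 0.9030 mg/L.
Travel time t = 11·1000 / 0.13 = 84620 s = 23.50 h.
3.6%/h lost → k = −ln(1 − 0.036) = 0.03666 h⁻¹.
After decay, C = 0.9030 × e^(−kt) = 0.9030 × 0.4224 = 0.3814 mg/L.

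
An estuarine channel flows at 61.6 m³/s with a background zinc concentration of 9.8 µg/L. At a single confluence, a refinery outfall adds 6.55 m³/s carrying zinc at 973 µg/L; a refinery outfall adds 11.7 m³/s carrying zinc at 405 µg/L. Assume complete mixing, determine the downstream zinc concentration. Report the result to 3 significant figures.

After mixing, C = (61.60·9.800 + 6.550·973.0 + 11.70·405.0) / 79.85 = 11720/79.85 = 146.7 µg/L.

147 µg/L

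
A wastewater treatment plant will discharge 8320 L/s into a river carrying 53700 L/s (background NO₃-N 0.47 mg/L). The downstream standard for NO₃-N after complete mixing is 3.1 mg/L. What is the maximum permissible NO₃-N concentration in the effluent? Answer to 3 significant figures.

At the limit, (Qr·Cr + Qe·Cₑ)/(Qr + Qe) = 3.1:
Cₑ = (62020·3.1 − 53700·0.4700) / 8320 = 20.07 mg/L.

20.1 mg/L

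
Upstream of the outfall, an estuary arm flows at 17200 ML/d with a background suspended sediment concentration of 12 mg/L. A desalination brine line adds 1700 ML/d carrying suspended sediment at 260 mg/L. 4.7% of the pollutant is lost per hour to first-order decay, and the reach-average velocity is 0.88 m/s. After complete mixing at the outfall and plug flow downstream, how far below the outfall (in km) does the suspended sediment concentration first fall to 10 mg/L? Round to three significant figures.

81.1 km

After mixing, C = (17200·12.00 + 1700·260.0) / 18900 = 648400/18900 = 34.31 mg/L.
4.7%/h lost → k = −ln(1 − 0.047) = 0.04814 h⁻¹.
Set 34.31·exp(−k·t) = 10 → t = ln(34.31/10)/k = 92190 s = 25.61 h.
Distance = v·t = 0.88·92190 = 81120 m = 81.12 km.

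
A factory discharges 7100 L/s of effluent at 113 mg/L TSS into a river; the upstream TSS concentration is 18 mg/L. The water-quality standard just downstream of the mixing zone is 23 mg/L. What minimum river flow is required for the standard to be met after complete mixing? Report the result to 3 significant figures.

128000 L/s

Set C_mix = 23: (Q·18.00 + 7100·113.0) / (Q + 7100) = 23
→ Q = 7100·(113.0 − 23)/(23 − 18.00) = 127800 L/s.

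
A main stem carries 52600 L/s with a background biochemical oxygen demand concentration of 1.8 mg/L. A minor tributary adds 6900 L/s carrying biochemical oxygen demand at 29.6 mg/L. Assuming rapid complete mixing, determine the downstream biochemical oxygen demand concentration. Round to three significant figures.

5.02 mg/L

Conservation of mass: C = (52600·1.800 + 6900·29.60) / 59500 = 298900/59500 = 5.024 mg/L.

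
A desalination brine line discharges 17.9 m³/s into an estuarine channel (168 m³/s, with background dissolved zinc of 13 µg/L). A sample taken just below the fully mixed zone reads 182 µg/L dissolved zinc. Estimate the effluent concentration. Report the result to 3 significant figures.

Mass balance: 168.0·13.00 + 17.90·Cₑ = 185.9·182.0
→ Cₑ = (185.9·182.0 − 168.0·13.00) / 17.90 = 1768 µg/L.

1770 µg/L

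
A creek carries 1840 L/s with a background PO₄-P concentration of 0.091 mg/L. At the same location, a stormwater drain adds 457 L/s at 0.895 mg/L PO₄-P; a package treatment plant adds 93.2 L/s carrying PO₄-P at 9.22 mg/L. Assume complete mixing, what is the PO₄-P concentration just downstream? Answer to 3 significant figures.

After mixing, C = (1840·0.09100 + 457.0·0.8950 + 93.20·9.220) / 2390 = 1436/2390 = 0.6007 mg/L.

0.601 mg/L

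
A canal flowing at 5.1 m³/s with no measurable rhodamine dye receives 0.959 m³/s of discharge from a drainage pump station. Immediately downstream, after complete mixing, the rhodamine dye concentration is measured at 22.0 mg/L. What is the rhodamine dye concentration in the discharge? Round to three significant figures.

139 mg/L

Mass balance: 5.100·0 + 0.9590·Cₑ = 6.059·22.00
→ Cₑ = (6.059·22.00 − 5.100·0) / 0.9590 = 139.0 mg/L.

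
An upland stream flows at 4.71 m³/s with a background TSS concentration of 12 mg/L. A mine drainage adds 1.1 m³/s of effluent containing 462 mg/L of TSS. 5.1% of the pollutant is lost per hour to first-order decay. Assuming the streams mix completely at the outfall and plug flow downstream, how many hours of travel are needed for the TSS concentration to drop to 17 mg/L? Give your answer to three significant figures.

33.3 h

Mass balance: C = (4.710·12.00 + 1.100·462.0) / 5.810 = 564.7/5.810 = 97.20 mg/L.
5.1%/h lost → k = −ln(1 − 0.051) = 0.05235 h⁻¹.
97.20·exp(−k·t) = 17 → t = ln(97.20/17)/k = 119900 s = 33.31 h.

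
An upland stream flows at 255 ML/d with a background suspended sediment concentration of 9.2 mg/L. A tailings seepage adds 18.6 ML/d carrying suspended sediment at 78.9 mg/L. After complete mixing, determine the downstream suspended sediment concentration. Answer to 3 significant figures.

13.9 mg/L

Mixed concentration C = ΣQC/ΣQ = (255.0·9.200 + 18.60·78.90) / 273.6 = 3814/273.6 = 13.94 mg/L.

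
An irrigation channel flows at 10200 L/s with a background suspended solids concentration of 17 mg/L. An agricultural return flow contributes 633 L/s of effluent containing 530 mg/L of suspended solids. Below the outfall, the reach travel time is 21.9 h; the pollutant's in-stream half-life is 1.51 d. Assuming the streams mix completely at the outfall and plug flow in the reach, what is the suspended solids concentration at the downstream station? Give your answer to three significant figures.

30.9 mg/L

Flow-weighted average: C = (10200·17.00 + 633.0·530.0) / 10830 = 508900/10830 = 46.98 mg/L.
Half-life 1.51 d → k = ln 2 / 1.51 = 0.4590 d⁻¹.
Decay over the reach: 46.98·exp(−kt) = 46.98·0.6578 = 30.90 mg/L.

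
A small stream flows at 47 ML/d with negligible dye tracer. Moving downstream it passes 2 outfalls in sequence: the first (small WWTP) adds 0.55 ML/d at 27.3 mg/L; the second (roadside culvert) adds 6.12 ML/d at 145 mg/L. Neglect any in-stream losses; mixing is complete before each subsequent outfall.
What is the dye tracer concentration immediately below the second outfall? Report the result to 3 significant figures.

16.8 mg/L

After outfall 1: Q = 47.00 + 0.5500 = 47.55 ML/d; C = (47.00·0 + 0.5500·27.30)/47.55 = 0.3158 mg/L.
After outfall 2: Q = 47.55 + 6.120 = 53.67 ML/d; C = (47.55·0.3158 + 6.120·145.0)/53.67 = 16.81 mg/L.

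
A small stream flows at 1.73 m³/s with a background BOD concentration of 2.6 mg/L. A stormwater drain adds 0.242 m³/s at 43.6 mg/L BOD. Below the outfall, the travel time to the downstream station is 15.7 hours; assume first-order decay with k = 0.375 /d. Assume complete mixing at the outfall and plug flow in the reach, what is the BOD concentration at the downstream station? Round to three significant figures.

5.97 mg/L

Flow-weighted average: C = (1.730·2.600 + 0.2420·43.60) / 1.972 = 15.05/1.972 = 7.631 mg/L.
First-order decay: C = 7.631·exp(−k·t) = 7.631·0.7825 = 5.971 mg/L.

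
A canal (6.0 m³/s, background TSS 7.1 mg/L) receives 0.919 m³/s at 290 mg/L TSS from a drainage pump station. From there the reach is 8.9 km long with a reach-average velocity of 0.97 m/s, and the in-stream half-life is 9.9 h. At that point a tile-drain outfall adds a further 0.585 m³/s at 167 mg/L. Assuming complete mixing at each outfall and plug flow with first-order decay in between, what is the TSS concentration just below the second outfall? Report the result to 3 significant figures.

47.5 mg/L

After mixing, C = (6.000·7.100 + 0.9190·290.0) / 6.919 = 309.1/6.919 = 44.68 mg/L; combined flow 6.919 m³/s.
Travel time t = 8.9·1000 / 0.97 = 9175 s = 2.549 h.
Half-life 9.9 h → k = ln 2 / 9.9 = 0.07001 h⁻¹ = 1.680 d⁻¹.
After decay, C = 44.68 × e^(−kt) = 44.68 × 0.8366 = 37.37 mg/L.
At the second outfall, C = (6.919·37.37 + 0.5850·167.0) / (6.919 + 0.5850) = 47.48 mg/L.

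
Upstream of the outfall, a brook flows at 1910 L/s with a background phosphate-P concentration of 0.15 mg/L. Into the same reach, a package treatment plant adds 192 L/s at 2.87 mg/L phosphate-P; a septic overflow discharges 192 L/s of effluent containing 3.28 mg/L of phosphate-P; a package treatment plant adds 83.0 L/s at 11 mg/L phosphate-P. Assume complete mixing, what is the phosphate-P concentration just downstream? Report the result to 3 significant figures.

1.00 mg/L

Mixed concentration C = ΣQC/ΣQ = (1910·0.1500 + 192.0·2.870 + 192.0·3.280 + 83.00·11.00) / 2377 = 2380/2377 = 1.001 mg/L.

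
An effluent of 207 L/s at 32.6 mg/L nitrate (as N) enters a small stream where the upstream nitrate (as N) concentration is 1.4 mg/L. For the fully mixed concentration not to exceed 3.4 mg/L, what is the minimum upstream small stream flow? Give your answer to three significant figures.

Set C_mix = 3.4: (Q·1.400 + 207.0·32.60) / (Q + 207.0) = 3.4
→ Q = 207.0·(32.60 − 3.4)/(3.4 − 1.400) = 3022 L/s.

3020 L/s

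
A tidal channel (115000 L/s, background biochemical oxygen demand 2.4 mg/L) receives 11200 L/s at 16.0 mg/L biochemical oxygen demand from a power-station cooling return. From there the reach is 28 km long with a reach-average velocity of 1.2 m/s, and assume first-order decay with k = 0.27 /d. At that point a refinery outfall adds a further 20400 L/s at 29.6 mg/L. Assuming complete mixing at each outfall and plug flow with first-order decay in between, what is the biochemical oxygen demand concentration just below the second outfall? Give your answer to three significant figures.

After mixing, C = (115000·2.400 + 11200·16.00) / 126200 = 455200/126200 = 3.607 mg/L; combined flow 126200 L/s.
Travel time t = 28·1000 / 1.2 = 23330 s = 6.481 h.
After decay, C = 3.607 × e^(−kt) = 3.607 × 0.9297 = 3.353 mg/L.
Second outfall: C = (126200·3.353 + 20400·29.60)/146600 = 7.006 mg/L.

7.01 mg/L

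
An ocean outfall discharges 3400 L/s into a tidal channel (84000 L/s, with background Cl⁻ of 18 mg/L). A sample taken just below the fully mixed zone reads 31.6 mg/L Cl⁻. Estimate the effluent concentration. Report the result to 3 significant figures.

Mass balance: 84000·18.00 + 3400·Cₑ = 87400·31.60
→ Cₑ = (87400·31.60 − 84000·18.00) / 3400 = 367.6 mg/L.

368 mg/L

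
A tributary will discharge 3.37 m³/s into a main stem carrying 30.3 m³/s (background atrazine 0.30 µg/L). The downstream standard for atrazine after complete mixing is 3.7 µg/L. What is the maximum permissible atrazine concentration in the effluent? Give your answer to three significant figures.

At the limit, (Qr·Cr + Qe·Cₑ)/(Qr + Qe) = 3.7:
Cₑ = (33.67·3.7 − 30.30·0.3000) / 3.370 = 34.27 µg/L.

34.3 µg/L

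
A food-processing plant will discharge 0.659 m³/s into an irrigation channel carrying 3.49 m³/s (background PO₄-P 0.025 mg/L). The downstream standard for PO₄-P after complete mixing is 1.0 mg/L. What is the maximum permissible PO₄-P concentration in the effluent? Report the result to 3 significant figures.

6.16 mg/L

At the limit, (Qr·Cr + Qe·Cₑ)/(Qr + Qe) = 1.0:
Cₑ = (4.149·1.0 − 3.490·0.02500) / 0.6590 = 6.164 mg/L.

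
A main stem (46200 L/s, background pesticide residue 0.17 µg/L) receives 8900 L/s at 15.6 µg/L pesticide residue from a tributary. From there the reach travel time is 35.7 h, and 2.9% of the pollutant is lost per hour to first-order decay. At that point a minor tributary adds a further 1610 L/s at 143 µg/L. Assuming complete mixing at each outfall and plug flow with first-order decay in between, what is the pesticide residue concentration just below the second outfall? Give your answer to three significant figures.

4.96 µg/L

After mixing, C = (46200·0.1700 + 8900·15.60) / 55100 = 146700/55100 = 2.662 µg/L; combined flow 55100 L/s.
2.9%/h lost → k = −ln(1 − 0.029) = 0.02943 h⁻¹.
After decay, C = 2.662 × e^(−kt) = 2.662 × 0.3497 = 0.9311 µg/L.
Second outfall: C = (55100·0.9311 + 1610·143.0)/56710 = 4.964 µg/L.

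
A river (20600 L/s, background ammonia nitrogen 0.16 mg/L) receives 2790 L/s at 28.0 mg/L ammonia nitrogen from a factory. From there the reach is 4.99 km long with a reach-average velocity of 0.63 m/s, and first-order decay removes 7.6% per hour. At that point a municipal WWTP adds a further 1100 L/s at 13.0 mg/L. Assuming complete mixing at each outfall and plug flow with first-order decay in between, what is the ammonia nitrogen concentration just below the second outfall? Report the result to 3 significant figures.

Mass balance: C = (20600·0.1600 + 2790·28.00) / 23390 = 81420/23390 = 3.481 mg/L; combined flow 23390 L/s.
Travel time t = 4.99·1000 / 0.63 = 7921 s = 2.200 h.
7.6%/h lost → k = −ln(1 − 0.076) = 0.07904 h⁻¹.
Decay over the reach: 3.481·exp(−kt) = 3.481·0.8404 = 2.925 mg/L.
At the second outfall, C = (23390·2.925 + 1100·13.00) / (23390 + 1100) = 3.378 mg/L.

3.38 mg/L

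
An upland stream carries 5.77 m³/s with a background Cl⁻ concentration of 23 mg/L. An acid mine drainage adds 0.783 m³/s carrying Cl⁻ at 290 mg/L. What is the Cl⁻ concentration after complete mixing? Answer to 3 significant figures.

After mixing, C = (5.770·23.00 + 0.7830·290.0) / 6.553 = 359.8/6.553 = 54.90 mg/L.

54.9 mg/L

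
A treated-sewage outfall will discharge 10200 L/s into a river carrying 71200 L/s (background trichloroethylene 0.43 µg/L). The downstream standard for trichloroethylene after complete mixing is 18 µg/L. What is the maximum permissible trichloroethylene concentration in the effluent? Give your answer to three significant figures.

At the limit, (Qr·Cr + Qe·Cₑ)/(Qr + Qe) = 18:
Cₑ = (81400·18 − 71200·0.4300) / 10200 = 140.6 µg/L.

141 µg/L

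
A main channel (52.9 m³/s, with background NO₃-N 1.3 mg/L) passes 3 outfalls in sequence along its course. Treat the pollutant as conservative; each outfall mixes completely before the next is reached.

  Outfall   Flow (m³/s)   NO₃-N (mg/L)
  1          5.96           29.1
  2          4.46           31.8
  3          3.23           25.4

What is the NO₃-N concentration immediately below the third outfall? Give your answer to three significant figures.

7.00 mg/L

Outfall 1: combined Q = 58.86 m³/s; C = (52.90·1.300 + 5.960·29.10)/58.86 = 4.115 mg/L.
Outfall 2: combined Q = 63.32 m³/s; C = (58.86·4.115 + 4.460·31.80)/63.32 = 6.065 mg/L.
Outfall 3: combined Q = 66.55 m³/s; C = (63.32·6.065 + 3.230·25.40)/66.55 = 7.003 mg/L.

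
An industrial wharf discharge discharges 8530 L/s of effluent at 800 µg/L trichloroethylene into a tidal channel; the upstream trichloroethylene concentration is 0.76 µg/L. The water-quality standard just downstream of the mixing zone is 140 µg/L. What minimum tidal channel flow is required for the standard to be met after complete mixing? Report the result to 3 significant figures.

Set C_mix = 140: (Q·0.7600 + 8530·800.0) / (Q + 8530) = 140
→ Q = 8530·(800.0 − 140)/(140 − 0.7600) = 40430 L/s.

40400 L/s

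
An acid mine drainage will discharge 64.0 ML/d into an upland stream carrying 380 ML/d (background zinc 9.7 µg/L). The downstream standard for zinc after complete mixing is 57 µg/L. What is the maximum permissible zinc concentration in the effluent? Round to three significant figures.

338 µg/L

At the limit, (Qr·Cr + Qe·Cₑ)/(Qr + Qe) = 57:
Cₑ = (444.0·57 − 380.0·9.700) / 64.00 = 337.8 µg/L.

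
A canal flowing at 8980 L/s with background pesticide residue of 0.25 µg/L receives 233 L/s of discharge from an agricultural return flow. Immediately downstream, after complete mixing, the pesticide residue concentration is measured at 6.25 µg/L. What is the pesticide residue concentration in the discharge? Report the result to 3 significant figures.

Mass balance: 8980·0.2500 + 233.0·Cₑ = 9213·6.250
→ Cₑ = (9213·6.250 − 8980·0.2500) / 233.0 = 237.5 µg/L.

237 µg/L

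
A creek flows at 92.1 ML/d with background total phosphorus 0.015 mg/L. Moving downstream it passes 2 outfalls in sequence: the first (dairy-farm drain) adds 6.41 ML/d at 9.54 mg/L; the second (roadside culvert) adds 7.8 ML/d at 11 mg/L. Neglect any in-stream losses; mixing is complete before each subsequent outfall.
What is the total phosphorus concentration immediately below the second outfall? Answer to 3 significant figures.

Outfall 1: combined Q = 98.51 ML/d; C = (92.10·0.01500 + 6.410·9.540)/98.51 = 0.6348 mg/L.
Outfall 2: combined Q = 106.3 ML/d; C = (98.51·0.6348 + 7.800·11.00)/106.3 = 1.395 mg/L.

1.40 mg/L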